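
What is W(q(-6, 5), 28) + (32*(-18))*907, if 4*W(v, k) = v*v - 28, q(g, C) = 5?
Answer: -2089731/4 ≈ -5.2243e+5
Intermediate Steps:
W(v, k) = -7 + v²/4 (W(v, k) = (v*v - 28)/4 = (v² - 28)/4 = (-28 + v²)/4 = -7 + v²/4)
W(q(-6, 5), 28) + (32*(-18))*907 = (-7 + (¼)*5²) + (32*(-18))*907 = (-7 + (¼)*25) - 576*907 = (-7 + 25/4) - 522432 = -¾ - 522432 = -2089731/4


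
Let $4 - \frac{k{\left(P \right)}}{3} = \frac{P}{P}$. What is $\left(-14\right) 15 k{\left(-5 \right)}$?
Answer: $-1890$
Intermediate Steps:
$k{\left(P \right)} = 9$ ($k{\left(P \right)} = 12 - 3 \frac{P}{P} = 12 - 3 = 9$)
$\left(-14\right) 15 k{\left(-5 \right)} = \left(-14\right) 15 \cdot 9 = \left(-210\right) 9 = -1890$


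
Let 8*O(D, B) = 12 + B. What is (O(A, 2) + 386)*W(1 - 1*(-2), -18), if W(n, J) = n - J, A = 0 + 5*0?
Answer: 32571/4 ≈ 8142.8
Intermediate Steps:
A = 0 (A = 0 + 0 = 0)
O(D, B) = 3/2 + B/8 (O(D, B) = (12 + B)/8 = 3/2 + B/8)
(O(A, 2) + 386)*W(1 - 1*(-2), -18) = ((3/2 + (⅛)*2) + 386)*((1 - 1*(-2)) - 1*(-18)) = ((3/2 + ¼) + 386)*((1 + 2) + 18) = (7/4 + 386)*(3 + 18) = (1551/4)*21 = 32571/4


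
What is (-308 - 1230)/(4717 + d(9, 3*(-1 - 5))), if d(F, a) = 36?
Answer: -1538/4753 ≈ -0.32359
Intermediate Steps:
(-308 - 1230)/(4717 + d(9, 3*(-1 - 5))) = (-308 - 1230)/(4717 + 36) = -1538/4753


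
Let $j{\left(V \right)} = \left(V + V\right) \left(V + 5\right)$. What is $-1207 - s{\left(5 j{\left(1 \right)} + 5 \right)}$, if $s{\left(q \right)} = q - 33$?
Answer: $-1239$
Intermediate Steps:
$j{\left(V \right)} = 2 V \left(5 + V\right)$
$s{\left(q \right)} = -33 + q$ ($s{\left(q \right)} = q - 33 = -33 + q$)
$-1207 - s{\left(5 j{\left(1 \right)} + 5 \right)} = -1207 - \left(-33 + \left(5 \cdot 2 \cdot 1 \left(5 + 1\right) + 5\right)\right) = -1207 - \left(-33 + \left(5 \cdot 2 \cdot 1 \cdot 6 + 5\right)\right) = -1207 - \left(-33 + \left(5 \cdot 12 + 5\right)\right) = -1207 - \left(-33 + \left(60 + 5\right)\right) = -1207 - \left(-33 + 65\right) = -1207 - 32 = -1239$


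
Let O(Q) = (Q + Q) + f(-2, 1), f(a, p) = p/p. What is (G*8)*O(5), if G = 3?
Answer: 264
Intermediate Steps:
f(a, p) = 1
O(Q) = 1 + 2*Q (O(Q) = (Q + Q) + 1 = 2*Q + 1 = 1 + 2*Q)
(G*8)*O(5) = (3*8)*(1 + 2*5) = 24*(1 + 10) = 24*11 = 264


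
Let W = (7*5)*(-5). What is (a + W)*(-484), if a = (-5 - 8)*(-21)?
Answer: -47432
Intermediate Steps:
a = 273 (a = -13*(-21) = 273)
W = -175 (W = 35*(-5) = -175)
(a + W)*(-484) = (273 - 175)*(-484) = 98*(-484) = -47432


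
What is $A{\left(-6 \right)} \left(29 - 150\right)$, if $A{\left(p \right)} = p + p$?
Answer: $1452$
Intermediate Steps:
$A{\left(p \right)} = 2 p$
$A{\left(-6 \right)} \left(29 - 150\right) = 2 \left(-6\right) \left(29 - 150\right) = \left(-12\right) \left(-121\right) = 1452$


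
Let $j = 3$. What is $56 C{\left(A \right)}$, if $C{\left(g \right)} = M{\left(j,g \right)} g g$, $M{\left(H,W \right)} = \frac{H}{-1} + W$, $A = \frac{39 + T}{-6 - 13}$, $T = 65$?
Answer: $- \frac{97517056}{6859} \approx -14217.0$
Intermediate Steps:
$A = - \frac{104}{19}$ ($A = \frac{39 + 65}{-6 - 13} = \frac{104}{-19} = 104 \left(- \frac{1}{19}\right) = - \frac{104}{19} \approx -5.4737$)
$M{\left(H,W \right)} = W - H$ ($M{\left(H,W \right)} = - H + W = W - H$)
$C{\left(g \right)} = g^{2} \left(-3 + g\right)$ ($C{\left(g \right)} = \left(g - 3\right) g g = \left(-3 + g\right) g g = g \left(-3 + g\right) g = g^{2} \left(-3 + g\right)$)
$56 C{\left(A \right)} = 56 \left(- \frac{104}{19}\right)^{2} \left(-3 - \frac{104}{19}\right) = 56 \cdot \frac{10816}{361} \left(- \frac{161}{19}\right) = 56 \left(- \frac{1741376}{6859}\right) = - \frac{97517056}{6859}$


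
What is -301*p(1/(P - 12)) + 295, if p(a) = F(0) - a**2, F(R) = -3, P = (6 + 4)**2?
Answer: 9277613/7744 ≈ 1198.0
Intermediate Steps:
P = 100 (P = 10**2 = 100)
p(a) = -3 - a**2
-301*p(1/(P - 12)) + 295 = -301*(-3 - (1/(100 - 12))**2) + 295 = -301*(-3 - (1/88)**2) + 295 = -301*(-3 - 1*1/7744) + 295 = -301*(-3 - 1/7744) + 295 = -301*(-23233/7744) + 295 = 6993133/7744 + 295 = 9277613/7744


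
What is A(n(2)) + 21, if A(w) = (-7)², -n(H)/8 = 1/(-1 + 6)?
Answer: 70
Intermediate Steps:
n(H) = -8/5 (n(H) = -8/(-1 + 6) = -8/5)
A(w) = 49
A(n(2)) + 21 = 49 + 21 = 70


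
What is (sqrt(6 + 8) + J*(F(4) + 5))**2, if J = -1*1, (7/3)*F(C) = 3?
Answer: 2622/49 - 88*sqrt(14)/7 ≈ 6.4722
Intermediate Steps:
F(C) = 9/7 (F(C) = (3/7)*3 = 9/7)
J = -1
(sqrt(6 + 8) + J*(F(4) + 5))**2 = (sqrt(6 + 8) - (9/7 + 5))**2 = (sqrt(14) - 1*44/7)**2 = (sqrt(14) - 44/7)**2 = (-44/7 + sqrt(14))**2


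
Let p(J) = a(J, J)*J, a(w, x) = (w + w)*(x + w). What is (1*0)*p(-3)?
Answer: 0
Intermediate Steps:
a(w, x) = 2*w*(w + x) (a(w, x) = (2*w)*(w + x) = 2*w*(w + x))
p(J) = 4*J**3 (p(J) = (2*J*(J + J))*J = (2*J*(2*J))*J = (4*J**2)*J = 4*J**3)
(1*0)*p(-3) = (1*0)*(4*(-3)**3) = 0*(4*(-27)) = 0*(-108) = 0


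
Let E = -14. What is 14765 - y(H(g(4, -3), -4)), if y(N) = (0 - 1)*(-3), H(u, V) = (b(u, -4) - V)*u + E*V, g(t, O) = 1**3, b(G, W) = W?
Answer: 14762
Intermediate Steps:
g(t, O) = 1
H(u, V) = -14*V + u*(-4 - V) (H(u, V) = (-4 - V)*u - 14*V = u*(-4 - V) - 14*V = -14*V + u*(-4 - V))
y(N) = 3 (y(N) = -1*(-3) = 3)
14765 - y(H(g(4, -3), -4)) = 14765 - 1*3 = 14765 - 3 = 14762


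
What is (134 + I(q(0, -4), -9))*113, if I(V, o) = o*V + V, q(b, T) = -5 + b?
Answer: 19662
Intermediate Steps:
I(V, o) = V + V*o (I(V, o) = V*o + V = V + V*o)
(134 + I(q(0, -4), -9))*113 = (134 + (-5 + 0)*(1 - 9))*113 = (134 - 5*(-8))*113 = (134 + 40)*113 = 174*113 = 19662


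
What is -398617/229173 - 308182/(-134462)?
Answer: 8514077216/15407529963 ≈ 0.55259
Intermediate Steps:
-398617/229173 - 308182/(-134462) = -398617*1/229173 - 308182*(-1/134462) = -398617/229173 + 154091/67231 = 8514077216/15407529963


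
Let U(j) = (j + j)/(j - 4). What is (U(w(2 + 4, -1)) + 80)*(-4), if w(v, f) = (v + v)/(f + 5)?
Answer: -296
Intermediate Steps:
w(v, f) = 2*v/(5 + f) (w(v, f) = (2*v)/(5 + f) = 2*v/(5 + f))
U(j) = 2*j/(-4 + j) (U(j) = (2*j)/(-4 + j) = 2*j/(-4 + j))
(U(w(2 + 4, -1)) + 80)*(-4) = (2*(2*(2 + 4)/(5 - 1))/(-4 + 2*(2 + 4)/(5 - 1)) + 80)*(-4) = (2*(2*6/4)/(-4 + 2*6/4) + 80)*(-4) = (2*(2*6*(¼))/(-4 + 2*6*(¼)) + 80)*(-4) = (2*3/(-4 + 3) + 80)*(-4) = (2*3/(-1) + 80)*(-4) = (2*3*(-1) + 80)*(-4) = (-6 + 80)*(-4) = 74*(-4) = -296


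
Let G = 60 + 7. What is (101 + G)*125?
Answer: 21000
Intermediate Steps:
G = 67
(101 + G)*125 = (101 + 67)*125 = 168*125 = 21000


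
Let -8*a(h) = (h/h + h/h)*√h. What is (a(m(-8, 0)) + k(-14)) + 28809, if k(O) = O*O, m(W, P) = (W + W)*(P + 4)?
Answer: 29005 - 2*I ≈ 29005.0 - 2.0*I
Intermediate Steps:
m(W, P) = 2*W*(4 + P) (m(W, P) = (2*W)*(4 + P) = 2*W*(4 + P))
k(O) = O²
a(h) = -√h/4 (a(h) = -(h/h + h/h)*√h/8 = -(1 + 1)*√h/8 = -√h/4)
(a(m(-8, 0)) + k(-14)) + 28809 = (-4*I*√(4 + 0)/4 + (-14)²) + 28809 = (-8*I/4 + 196) + 28809 = (-2*I + 196) + 28809 = (196 - 2*I) + 28809 = 29005 - 2*I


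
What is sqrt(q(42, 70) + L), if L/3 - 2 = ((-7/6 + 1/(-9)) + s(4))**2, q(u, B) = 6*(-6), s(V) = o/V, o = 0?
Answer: I*sqrt(8133)/18 ≈ 5.0102*I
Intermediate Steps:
s(V) = 0 (s(V) = 0/V = 0)
q(u, B) = -36
L = 1177/108 (L = 6 + 3*((-7/6 + 1/(-9)) + 0)**2 = 6 + 3*((-7*1/6 + 1*(-1/9)) + 0)**2 = 6 + 3*((-7/6 - 1/9) + 0)**2 = 6 + 3*(-23/18 + 0)**2 = 6 + 3*(-23/18)**2 = 6 + 3*(529/324) = 6 + 529/108 = 1177/108 ≈ 10.898)
sqrt(q(42, 70) + L) = sqrt(-36 + 1177/108) = sqrt(-2711/108) = I*sqrt(8133)/18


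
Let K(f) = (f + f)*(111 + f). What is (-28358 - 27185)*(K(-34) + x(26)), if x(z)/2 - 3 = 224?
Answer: 265606626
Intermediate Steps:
x(z) = 454 (x(z) = 6 + 2*224 = 6 + 448 = 454)
K(f) = 2*f*(111 + f) (K(f) = (2*f)*(111 + f) = 2*f*(111 + f))
(-28358 - 27185)*(K(-34) + x(26)) = (-28358 - 27185)*(2*(-34)*(111 - 34) + 454) = -55543*(2*(-34)*77 + 454) = -55543*(-5236 + 454) = -55543*(-4782) = 265606626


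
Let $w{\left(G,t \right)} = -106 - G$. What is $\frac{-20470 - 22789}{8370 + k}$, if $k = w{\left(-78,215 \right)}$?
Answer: $- \frac{43259}{8342} \approx -5.1857$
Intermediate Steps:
$k = -28$ ($k = -106 - -78 = -106 + 78 = -28$)
$\frac{-20470 - 22789}{8370 + k} = \frac{-20470 - 22789}{8370 - 28} = - \frac{43259}{8342}$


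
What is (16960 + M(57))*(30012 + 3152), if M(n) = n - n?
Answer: 562461440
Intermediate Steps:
M(n) = 0
(16960 + M(57))*(30012 + 3152) = (16960 + 0)*(30012 + 3152) = 16960*33164 = 562461440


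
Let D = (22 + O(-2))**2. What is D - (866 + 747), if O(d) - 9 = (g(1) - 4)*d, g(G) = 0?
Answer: -92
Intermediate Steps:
O(d) = 9 - 4*d (O(d) = 9 + (0 - 4)*d = 9 - 4*d)
D = 1521 (D = (22 + (9 - 4*(-2)))**2 = (22 + (9 + 8))**2 = (22 + 17)**2 = 39**2 = 1521)
D - (866 + 747) = 1521 - (866 + 747) = 1521 - 1*1613 = 1521 - 1613 = -92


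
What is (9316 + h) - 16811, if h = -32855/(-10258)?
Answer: -76850855/10258 ≈ -7491.8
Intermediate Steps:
h = 32855/10258 (h = -32855*(-1/10258) = 32855/10258 ≈ 3.2029)
(9316 + h) - 16811 = (9316 + 32855/10258) - 16811 = 95596383/10258 - 16811 = -76850855/10258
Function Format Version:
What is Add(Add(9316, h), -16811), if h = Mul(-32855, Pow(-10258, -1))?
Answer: Rational(-76850855, 10258) ≈ -7491.8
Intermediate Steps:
h = Rational(32855, 10258) (h = Mul(-32855, Rational(-1, 10258)) = Rational(32855, 10258) ≈ 3.2029)
Add(Add(9316, h), -16811) = Add(Add(9316, Rational(32855, 10258)), -16811) = Add(Rational(95596383, 10258), -16811) = Rational(-76850855, 10258)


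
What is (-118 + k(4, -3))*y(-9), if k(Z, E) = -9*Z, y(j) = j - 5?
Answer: 2156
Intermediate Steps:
y(j) = -5 + j
(-118 + k(4, -3))*y(-9) = (-118 - 9*4)*(-5 - 9) = (-118 - 36)*(-14) = -154*(-14) = 2156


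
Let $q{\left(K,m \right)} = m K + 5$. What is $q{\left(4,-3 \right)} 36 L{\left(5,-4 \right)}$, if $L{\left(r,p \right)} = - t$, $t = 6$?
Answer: $1512$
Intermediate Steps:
$q{\left(K,m \right)} = 5 + K m$ ($q{\left(K,m \right)} = K m + 5 = 5 + K m$)
$L{\left(r,p \right)} = -6$ ($L{\left(r,p \right)} = \left(-1\right) 6 = -6$)
$q{\left(4,-3 \right)} 36 L{\left(5,-4 \right)} = \left(5 + 4 \left(-3\right)\right) 36 \left(-6\right) = \left(5 - 12\right) 36 \left(-6\right) = \left(-7\right) 36 \left(-6\right) = \left(-252\right) \left(-6\right) = 1512$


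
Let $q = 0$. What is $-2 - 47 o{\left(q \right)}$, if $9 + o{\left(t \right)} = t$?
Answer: $421$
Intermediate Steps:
$o{\left(t \right)} = -9 + t$
$-2 - 47 o{\left(q \right)} = -2 - 47 \left(-9 + 0\right) = -2 - -423 = -2 + 423 = 421$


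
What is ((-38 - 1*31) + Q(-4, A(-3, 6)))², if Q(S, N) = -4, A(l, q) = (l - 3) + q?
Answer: 5329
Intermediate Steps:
A(l, q) = -3 + l + q (A(l, q) = (-3 + l) + q = -3 + l + q)
((-38 - 1*31) + Q(-4, A(-3, 6)))² = ((-38 - 1*31) - 4)² = ((-38 - 31) - 4)² = (-69 - 4)² = (-73)² = 5329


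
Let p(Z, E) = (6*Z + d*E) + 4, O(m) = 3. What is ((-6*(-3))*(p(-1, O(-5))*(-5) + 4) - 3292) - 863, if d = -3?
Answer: -3093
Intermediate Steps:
p(Z, E) = 4 - 3*E + 6*Z (p(Z, E) = (6*Z - 3*E) + 4 = (-3*E + 6*Z) + 4 = 4 - 3*E + 6*Z)
((-6*(-3))*(p(-1, O(-5))*(-5) + 4) - 3292) - 863 = ((-6*(-3))*((4 - 3*3 + 6*(-1))*(-5) + 4) - 3292) - 863 = (18*((4 - 9 - 6)*(-5) + 4) - 3292) - 863 = (18*(-11*(-5) + 4) - 3292) - 863 = (18*(55 + 4) - 3292) - 863 = (18*59 - 3292) - 863 = (1062 - 3292) - 863 = -2230 - 863 = -3093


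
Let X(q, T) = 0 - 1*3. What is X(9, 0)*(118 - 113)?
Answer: -15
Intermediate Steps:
X(q, T) = -3 (X(q, T) = 0 - 3 = -3)
X(9, 0)*(118 - 113) = -3*(118 - 113) = -3*5 = -15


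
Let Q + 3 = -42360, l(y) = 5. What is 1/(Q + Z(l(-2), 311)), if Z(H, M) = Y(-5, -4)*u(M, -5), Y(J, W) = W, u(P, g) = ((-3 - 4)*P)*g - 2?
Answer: -1/85895 ≈ -1.1642e-5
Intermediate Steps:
u(P, g) = -2 - 7*P*g (u(P, g) = (-7*P)*g - 2 = -7*P*g - 2 = -2 - 7*P*g)
Z(H, M) = 8 - 140*M (Z(H, M) = -4*(-2 - 7*M*(-5)) = -4*(-2 + 35*M) = 8 - 140*M)
Q = -42363 (Q = -3 - 42360 = -42363)
1/(Q + Z(l(-2), 311)) = 1/(-42363 + (8 - 140*311)) = 1/(-42363 + (8 - 43540)) = 1/(-42363 - 43532) = 1/(-85895) = -1/85895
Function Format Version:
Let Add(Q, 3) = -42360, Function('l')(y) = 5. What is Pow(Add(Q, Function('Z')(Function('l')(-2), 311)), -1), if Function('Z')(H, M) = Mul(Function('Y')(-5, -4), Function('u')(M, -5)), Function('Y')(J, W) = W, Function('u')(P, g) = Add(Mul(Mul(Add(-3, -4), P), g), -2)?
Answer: Rational(-1, 85895) ≈ -1.1642e-5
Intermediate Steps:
Function('u')(P, g) = Add(-2, Mul(-7, P, g)) (Function('u')(P, g) = Add(Mul(Mul(-7, P), g), -2) = Add(Mul(-7, P, g), -2) = Add(-2, Mul(-7, P, g)))
Function('Z')(H, M) = Add(8, Mul(-140, M)) (Function('Z')(H, M) = Mul(-4, Add(-2, Mul(-7, M, -5))) = Mul(-4, Add(-2, Mul(35, M))) = Add(8, Mul(-140, M)))
Q = -42363 (Q = Add(-3, -42360) = -42363)
Pow(Add(Q, Function('Z')(Function('l')(-2), 311)), -1) = Pow(Add(-42363, Add(8, Mul(-140, 311))), -1) = Pow(Add(-42363, Add(8, -43540)), -1) = Pow(Add(-42363, -43532), -1) = Pow(-85895, -1) = Rational(-1, 85895)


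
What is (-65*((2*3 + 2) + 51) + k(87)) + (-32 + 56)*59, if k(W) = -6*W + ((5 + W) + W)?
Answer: -2762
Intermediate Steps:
k(W) = 5 - 4*W (k(W) = -6*W + (5 + 2*W) = 5 - 4*W)
(-65*((2*3 + 2) + 51) + k(87)) + (-32 + 56)*59 = (-65*((2*3 + 2) + 51) + (5 - 4*87)) + (-32 + 56)*59 = (-65*((6 + 2) + 51) + (5 - 348)) + 24*59 = (-65*(8 + 51) - 343) + 1416 = (-65*59 - 343) + 1416 = (-3835 - 343) + 1416 = -4178 + 1416 = -2762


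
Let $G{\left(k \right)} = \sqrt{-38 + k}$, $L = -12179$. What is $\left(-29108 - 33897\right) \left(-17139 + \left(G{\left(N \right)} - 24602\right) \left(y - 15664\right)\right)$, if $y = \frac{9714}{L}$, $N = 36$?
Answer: $- \frac{295707632300563295}{12179} + \frac{12020192817850 i \sqrt{2}}{12179} \approx -2.428 \cdot 10^{13} + 1.3958 \cdot 10^{9} i$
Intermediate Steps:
$y = - \frac{9714}{12179}$ ($y = \frac{9714}{-12179} = 9714 \left(- \frac{1}{12179}\right) = - \frac{9714}{12179} \approx -0.7976$)
$\left(-29108 - 33897\right) \left(-17139 + \left(G{\left(N \right)} - 24602\right) \left(y - 15664\right)\right) = \left(-29108 - 33897\right) \left(-17139 + \left(\sqrt{-38 + 36} - 24602\right) \left(- \frac{9714}{12179} - 15664\right)\right) = - 63005 \left(-17139 + \left(\sqrt{-2} - 24602\right) \left(- \frac{190781570}{12179}\right)\right) = - 63005 \left(-17139 + \left(i \sqrt{2} - 24602\right) \left(- \frac{190781570}{12179}\right)\right) = - 63005 \left(-17139 + \left(-24602 + i \sqrt{2}\right) \left(- \frac{190781570}{12179}\right)\right) = - 63005 \left(-17139 + \left(\frac{4693608185140}{12179} - \frac{190781570 i \sqrt{2}}{12179}\right)\right) = - 63005 \left(\frac{4693399449259}{12179} - \frac{190781570 i \sqrt{2}}{12179}\right) = - \frac{295707632300563295}{12179} + \frac{12020192817850 i \sqrt{2}}{12179}$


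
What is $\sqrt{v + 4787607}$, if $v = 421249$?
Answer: $2 \sqrt{1302214} \approx 2282.3$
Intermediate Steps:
$\sqrt{v + 4787607} = \sqrt{421249 + 4787607} = \sqrt{5208856} = 2 \sqrt{1302214}$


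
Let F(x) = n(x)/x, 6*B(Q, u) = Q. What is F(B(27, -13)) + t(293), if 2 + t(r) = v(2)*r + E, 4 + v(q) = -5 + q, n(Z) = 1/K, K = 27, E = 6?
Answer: -497419/243 ≈ -2047.0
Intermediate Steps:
n(Z) = 1/27
B(Q, u) = Q/6
v(q) = -9 + q (v(q) = -4 + (-5 + q) = -9 + q)
t(r) = 4 - 7*r (t(r) = -2 + ((-9 + 2)*r + 6) = -2 + (-7*r + 6) = -2 + (6 - 7*r) = 4 - 7*r)
F(x) = 1/(27*x)
F(B(27, -13)) + t(293) = 1/(27*(((⅙)*27))) + (4 - 7*293) = 1/(27*(9/2)) + (4 - 2051) = (1/27)*(2/9) - 2047 = 2/243 - 2047 = -497419/243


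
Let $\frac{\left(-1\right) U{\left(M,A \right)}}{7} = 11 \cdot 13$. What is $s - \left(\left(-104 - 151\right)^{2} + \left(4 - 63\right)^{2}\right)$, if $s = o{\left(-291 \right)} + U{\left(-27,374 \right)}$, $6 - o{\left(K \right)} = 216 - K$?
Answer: $-70008$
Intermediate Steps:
$U{\left(M,A \right)} = -1001$ ($U{\left(M,A \right)} = - 7 \cdot 11 \cdot 13 = \left(-7\right) 143 = -1001$)
$o{\left(K \right)} = -210 + K$ ($o{\left(K \right)} = 6 - \left(216 - K\right) = 6 + \left(-216 + K\right) = -210 + K$)
$s = -1502$ ($s = \left(-210 - 291\right) - 1001 = -501 - 1001 = -1502$)
$s - \left(\left(-104 - 151\right)^{2} + \left(4 - 63\right)^{2}\right) = -1502 - \left(\left(-104 - 151\right)^{2} + \left(4 - 63\right)^{2}\right) = -1502 - \left(\left(-255\right)^{2} + \left(-59\right)^{2}\right) = -1502 - \left(65025 + 3481\right) = -1502 - 68506 = -70008$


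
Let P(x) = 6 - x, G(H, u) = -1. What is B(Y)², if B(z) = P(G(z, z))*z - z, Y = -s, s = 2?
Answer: 144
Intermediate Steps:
Y = -2 (Y = -1*2 = -2)
B(z) = 6*z (B(z) = (6 - 1*(-1))*z - z = (6 + 1)*z - z = 7*z - z = 6*z)
B(Y)² = (6*(-2))² = (-12)² = 144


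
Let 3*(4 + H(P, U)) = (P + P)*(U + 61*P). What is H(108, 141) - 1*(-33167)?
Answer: 517651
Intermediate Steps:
H(P, U) = -4 + 2*P*(U + 61*P)/3 (H(P, U) = -4 + ((P + P)*(U + 61*P))/3 = -4 + ((2*P)*(U + 61*P))/3 = -4 + (2*P*(U + 61*P))/3 = -4 + 2*P*(U + 61*P)/3)
H(108, 141) - 1*(-33167) = (-4 + (122/3)*108**2 + (2/3)*108*141) - 1*(-33167) = (-4 + (122/3)*11664 + 10152) + 33167 = (-4 + 474336 + 10152) + 33167 = 484484 + 33167 = 517651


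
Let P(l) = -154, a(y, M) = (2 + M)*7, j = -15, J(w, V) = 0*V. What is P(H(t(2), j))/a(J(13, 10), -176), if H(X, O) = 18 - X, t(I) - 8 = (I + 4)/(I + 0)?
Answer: 11/87 ≈ 0.12644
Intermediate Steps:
J(w, V) = 0
t(I) = 8 + (4 + I)/I (t(I) = 8 + (I + 4)/(I + 0) = 8 + (4 + I)/I)
a(y, M) = 14 + 7*M
P(H(t(2), j))/a(J(13, 10), -176) = -154/(14 + 7*(-176)) = -154/(14 - 1232) = -154/(-1218) = -154*(-1/1218) = 11/87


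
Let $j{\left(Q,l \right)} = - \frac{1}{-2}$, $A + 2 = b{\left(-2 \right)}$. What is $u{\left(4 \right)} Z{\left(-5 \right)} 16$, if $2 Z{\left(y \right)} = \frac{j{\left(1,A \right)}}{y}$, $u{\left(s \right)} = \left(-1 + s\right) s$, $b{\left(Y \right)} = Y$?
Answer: $- \frac{48}{5} \approx -9.6$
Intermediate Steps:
$A = -4$ ($A = -2 - 2 = -4$)
$j{\left(Q,l \right)} = \frac{1}{2}$ ($j{\left(Q,l \right)} = \left(-1\right) \left(- \frac{1}{2}\right) = \frac{1}{2}$)
$u{\left(s \right)} = s \left(-1 + s\right)$
$Z{\left(y \right)} = \frac{1}{4 y}$ ($Z{\left(y \right)} = \frac{\frac{1}{2} \frac{1}{y}}{2} = \frac{1}{4 y}$)
$u{\left(4 \right)} Z{\left(-5 \right)} 16 = 4 \left(-1 + 4\right) \frac{1}{4 \left(-5\right)} 16 = 4 \cdot 3 \cdot \frac{1}{4} \left(- \frac{1}{5}\right) 16 = 12 \left(- \frac{1}{20}\right) 16 = \left(- \frac{3}{5}\right) 16 = - \frac{48}{5}$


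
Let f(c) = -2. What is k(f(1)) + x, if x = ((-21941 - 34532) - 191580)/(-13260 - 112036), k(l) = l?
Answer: -2539/125296 ≈ -0.020264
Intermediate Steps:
x = 248053/125296 (x = (-56473 - 191580)/(-125296) = -248053*(-1/125296) = 248053/125296 ≈ 1.9797)
k(f(1)) + x = -2 + 248053/125296 = -2539/125296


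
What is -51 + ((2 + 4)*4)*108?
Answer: 2541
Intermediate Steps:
-51 + ((2 + 4)*4)*108 = -51 + (6*4)*108 = -51 + 24*108 = -51 + 2592 = 2541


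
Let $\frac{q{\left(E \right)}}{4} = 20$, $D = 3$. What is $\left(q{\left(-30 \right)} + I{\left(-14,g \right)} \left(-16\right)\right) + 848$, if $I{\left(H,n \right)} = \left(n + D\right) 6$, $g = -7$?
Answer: $1312$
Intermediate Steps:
$q{\left(E \right)} = 80$ ($q{\left(E \right)} = 4 \cdot 20 = 80$)
$I{\left(H,n \right)} = 18 + 6 n$ ($I{\left(H,n \right)} = \left(n + 3\right) 6 = \left(3 + n\right) 6 = 18 + 6 n$)
$\left(q{\left(-30 \right)} + I{\left(-14,g \right)} \left(-16\right)\right) + 848 = \left(80 + \left(18 + 6 \left(-7\right)\right) \left(-16\right)\right) + 848 = \left(80 + \left(18 - 42\right) \left(-16\right)\right) + 848 = \left(80 - -384\right) + 848 = \left(80 + 384\right) + 848 = 464 + 848 = 1312$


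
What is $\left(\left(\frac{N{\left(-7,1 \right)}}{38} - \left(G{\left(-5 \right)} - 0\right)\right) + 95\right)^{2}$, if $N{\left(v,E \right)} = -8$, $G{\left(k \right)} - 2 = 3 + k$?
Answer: $\frac{3243601}{361} \approx 8985.0$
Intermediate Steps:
$G{\left(k \right)} = 5 + k$ ($G{\left(k \right)} = 2 + \left(3 + k\right) = 5 + k$)
$\left(\left(\frac{N{\left(-7,1 \right)}}{38} - \left(G{\left(-5 \right)} - 0\right)\right) + 95\right)^{2} = \left(\left(- \frac{8}{38} - \left(\left(5 - 5\right) - 0\right)\right) + 95\right)^{2} = \left(\left(\left(-8\right) \frac{1}{38} - \left(0 + 0\right)\right) + 95\right)^{2} = \left(\left(- \frac{4}{19} - 0\right) + 95\right)^{2} = \left(\left(- \frac{4}{19} + 0\right) + 95\right)^{2} = \left(- \frac{4}{19} + 95\right)^{2} = \left(\frac{1801}{19}\right)^{2} = \frac{3243601}{361}$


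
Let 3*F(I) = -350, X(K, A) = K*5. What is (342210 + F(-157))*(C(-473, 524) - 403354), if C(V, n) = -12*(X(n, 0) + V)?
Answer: -440395221040/3 ≈ -1.4680e+11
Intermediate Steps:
X(K, A) = 5*K
F(I) = -350/3 (F(I) = (⅓)*(-350) = -350/3)
C(V, n) = -60*n - 12*V (C(V, n) = -12*(5*n + V) = -12*(V + 5*n) = -60*n - 12*V)
(342210 + F(-157))*(C(-473, 524) - 403354) = (342210 - 350/3)*((-60*524 - 12*(-473)) - 403354) = 1026280*((-31440 + 5676) - 403354)/3 = 1026280*(-25764 - 403354)/3 = (1026280/3)*(-429118) = -440395221040/3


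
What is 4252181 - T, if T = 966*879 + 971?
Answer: 3402096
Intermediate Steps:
T = 850085 (T = 849114 + 971 = 850085)
4252181 - T = 4252181 - 1*850085 = 4252181 - 850085 = 3402096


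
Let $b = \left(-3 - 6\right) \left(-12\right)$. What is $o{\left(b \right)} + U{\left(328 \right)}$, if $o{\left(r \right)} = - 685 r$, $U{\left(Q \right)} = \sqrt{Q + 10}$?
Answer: $-73980 + 13 \sqrt{2} \approx -73962.0$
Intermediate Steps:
$U{\left(Q \right)} = \sqrt{10 + Q}$
$b = 108$ ($b = \left(-9\right) \left(-12\right) = 108$)
$o{\left(b \right)} + U{\left(328 \right)} = \left(-685\right) 108 + \sqrt{10 + 328} = -73980 + \sqrt{338} = -73980 + 13 \sqrt{2}$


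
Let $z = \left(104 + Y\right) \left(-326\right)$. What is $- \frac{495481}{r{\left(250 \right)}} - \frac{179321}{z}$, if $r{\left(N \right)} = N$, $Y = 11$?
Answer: $- \frac{926537622}{468625} \approx -1977.1$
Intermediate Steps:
$z = -37490$ ($z = \left(104 + 11\right) \left(-326\right) = 115 \left(-326\right) = -37490$)
$- \frac{495481}{r{\left(250 \right)}} - \frac{179321}{z} = - \frac{495481}{250} - \frac{179321}{-37490} = \left(-495481\right) \frac{1}{250} - - \frac{179321}{37490} = - \frac{495481}{250} + \frac{179321}{37490} = - \frac{926537622}{468625}$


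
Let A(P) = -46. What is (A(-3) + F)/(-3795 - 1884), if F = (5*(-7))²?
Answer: -131/631 ≈ -0.20761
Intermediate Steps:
F = 1225 (F = (-35)² = 1225)
(A(-3) + F)/(-3795 - 1884) = (-46 + 1225)/(-3795 - 1884) = 1179/(-5679) = 1179*(-1/5679) = -131/631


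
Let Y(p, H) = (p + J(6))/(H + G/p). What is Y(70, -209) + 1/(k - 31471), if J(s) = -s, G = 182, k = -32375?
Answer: -851323/2745378 ≈ -0.31009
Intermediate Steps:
Y(p, H) = (-6 + p)/(H + 182/p) (Y(p, H) = (p - 1*6)/(H + 182/p) = (p - 6)/(H + 182/p) = (-6 + p)/(H + 182/p))
Y(70, -209) + 1/(k - 31471) = 70*(-6 + 70)/(182 - 209*70) + 1/(-32375 - 31471) = 70*64/(182 - 14630) + 1/(-63846) = 70*64/(-14448) - 1/63846 = 70*(-1/14448)*64 - 1/63846 = -40/129 - 1/63846 = -851323/2745378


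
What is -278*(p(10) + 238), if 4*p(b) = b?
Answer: -66859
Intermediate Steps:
p(b) = b/4
-278*(p(10) + 238) = -278*((1/4)*10 + 238) = -278*(5/2 + 238) = -278*481/2 = -66859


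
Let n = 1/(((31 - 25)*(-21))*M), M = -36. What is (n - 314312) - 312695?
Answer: -2844103751/4536 ≈ -6.2701e+5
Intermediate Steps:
n = 1/4536 (n = 1/(((31 - 25)*(-21))*(-36)) = 1/((6*(-21))*(-36)) = 1/(-126*(-36)) = 1/4536 ≈ 0.00022046)
(n - 314312) - 312695 = (1/4536 - 314312) - 312695 = -1425719231/4536 - 312695 = -2844103751/4536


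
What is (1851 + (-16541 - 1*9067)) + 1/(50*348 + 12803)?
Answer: -717532670/30203 ≈ -23757.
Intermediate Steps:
(1851 + (-16541 - 1*9067)) + 1/(50*348 + 12803) = (1851 + (-16541 - 9067)) + 1/(17400 + 12803) = (1851 - 25608) + 1/30203 = -23757 + 1/30203 = -717532670/30203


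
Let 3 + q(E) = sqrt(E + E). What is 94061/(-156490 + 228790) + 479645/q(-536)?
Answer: (-34678051317*I + 376244*sqrt(67))/(72300*(3*I + 4*sqrt(67))) ≈ -1329.8 - 14528.0*I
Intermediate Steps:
q(E) = -3 + sqrt(2)*sqrt(E) (q(E) = -3 + sqrt(E + E) = -3 + sqrt(2*E) = -3 + sqrt(2)*sqrt(E))
94061/(-156490 + 228790) + 479645/q(-536) = 94061/(-156490 + 228790) + 479645/(-3 + sqrt(2)*sqrt(-536)) = 94061/72300 + 479645/(-3 + sqrt(2)*(2*I*sqrt(134))) = 94061*(1/72300) + 479645/(-3 + 4*I*sqrt(67)) = 94061/72300 + 479645/(-3 + 4*I*sqrt(67))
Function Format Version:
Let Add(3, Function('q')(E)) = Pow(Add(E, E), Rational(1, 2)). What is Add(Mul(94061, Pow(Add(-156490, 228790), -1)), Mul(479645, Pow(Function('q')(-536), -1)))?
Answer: Mul(Rational(1, 72300), Pow(Add(Mul(3, I), Mul(4, Pow(67, Rational(1, 2)))), -1), Add(Mul(-34678051317, I), Mul(376244, Pow(67, Rational(1, 2))))) ≈ Add(-1329.8, Mul(-14528., I))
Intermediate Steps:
Function('q')(E) = Add(-3, Mul(Pow(2, Rational(1, 2)), Pow(E, Rational(1, 2)))) (Function('q')(E) = Add(-3, Pow(Add(E, E), Rational(1, 2))) = Add(-3, Pow(Mul(2, E), Rational(1, 2))) = Add(-3, Mul(Pow(2, Rational(1, 2)), Pow(E, Rational(1, 2)))))
Add(Mul(94061, Pow(Add(-156490, 228790), -1)), Mul(479645, Pow(Function('q')(-536), -1))) = Add(Mul(94061, Pow(Add(-156490, 228790), -1)), Mul(479645, Pow(Add(-3, Mul(Pow(2, Rational(1, 2)), Pow(-536, Rational(1, 2)))), -1))) = Add(Mul(94061, Pow(72300, -1)), Mul(479645, Pow(Add(-3, Mul(Pow(2, Rational(1, 2)), Mul(2, I, Pow(134, Rational(1, 2))))), -1))) = Add(Mul(94061, Rational(1, 72300)), Mul(479645, Pow(Add(-3, Mul(4, I, Pow(67, Rational(1, 2)))), -1))) = Add(Rational(94061, 72300), Mul(479645, Pow(Add(-3, Mul(4, I, Pow(67, Rational(1, 2)))), -1)))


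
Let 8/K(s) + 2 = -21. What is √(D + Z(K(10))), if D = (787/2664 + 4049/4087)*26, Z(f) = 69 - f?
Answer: 5*√1790478627684343/20868222 ≈ 10.138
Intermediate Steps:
K(s) = -8/23 (K(s) = 8/(-2 - 21) = 8/(-23) = 8*(-1/23) = -8/23)
D = 182039065/5443884 (D = (787*(1/2664) + 4049*(1/4087))*26 = (787/2664 + 4049/4087)*26 = (14003005/10887768)*26 = 182039065/5443884 ≈ 33.439)
√(D + Z(K(10))) = √(182039065/5443884 + (69 - 1*(-8/23))) = √(182039065/5443884 + (69 + 8/23)) = √(182039065/5443884 + 1595/23) = √(12869893475/125209332) = 5*√1790478627684343/20868222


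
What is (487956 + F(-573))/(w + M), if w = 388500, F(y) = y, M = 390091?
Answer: 487383/778591 ≈ 0.62598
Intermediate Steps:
(487956 + F(-573))/(w + M) = (487956 - 573)/(388500 + 390091) = 487383/778591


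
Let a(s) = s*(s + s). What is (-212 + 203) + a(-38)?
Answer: 2879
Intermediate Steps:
a(s) = 2*s**2 (a(s) = s*(2*s) = 2*s**2)
(-212 + 203) + a(-38) = (-212 + 203) + 2*(-38)**2 = -9 + 2*1444 = -9 + 2888 = 2879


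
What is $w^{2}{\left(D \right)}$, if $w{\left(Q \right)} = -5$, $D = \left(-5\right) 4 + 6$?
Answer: $25$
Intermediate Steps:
$D = -14$ ($D = -20 + 6 = -14$)
$w^{2}{\left(D \right)} = \left(-5\right)^{2} = 25$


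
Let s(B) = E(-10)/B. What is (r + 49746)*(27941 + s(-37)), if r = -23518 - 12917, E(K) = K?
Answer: 13761271197/37 ≈ 3.7193e+8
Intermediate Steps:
r = -36435
s(B) = -10/B
(r + 49746)*(27941 + s(-37)) = (-36435 + 49746)*(27941 - 10/(-37)) = 13311*(27941 - 10*(-1/37)) = 13311*(27941 + 10/37) = 13311*(1033827/37) = 13761271197/37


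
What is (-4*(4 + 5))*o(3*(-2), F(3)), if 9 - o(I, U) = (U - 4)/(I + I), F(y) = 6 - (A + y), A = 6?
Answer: -303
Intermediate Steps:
F(y) = -y (F(y) = 6 - (6 + y) = 6 + (-6 - y) = -y)
o(I, U) = 9 - (-4 + U)/(2*I) (o(I, U) = 9 - (U - 4)/(I + I) = 9 - (-4 + U)/(2*I))
(-4*(4 + 5))*o(3*(-2), F(3)) = (-4*(4 + 5))*((4 - (-1)*3 + 18*(3*(-2)))/(2*((3*(-2))))) = (-4*9)*((½)*(4 - 1*(-3) + 18*(-6))/(-6)) = -18*(-1)*(4 + 3 - 108)/6 = -18*(-1)*(-101)/6 = -36*101/12 = -303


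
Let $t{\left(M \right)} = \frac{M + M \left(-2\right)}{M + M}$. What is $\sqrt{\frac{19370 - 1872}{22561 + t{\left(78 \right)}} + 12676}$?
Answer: $\frac{2 \sqrt{6452176570958}}{45121} \approx 112.59$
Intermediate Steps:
$t{\left(M \right)} = - \frac{1}{2}$ ($t{\left(M \right)} = \frac{M - 2 M}{2 M} = - M \frac{1}{2 M} = - \frac{1}{2}$)
$\sqrt{\frac{19370 - 1872}{22561 + t{\left(78 \right)}} + 12676} = \sqrt{\frac{19370 - 1872}{22561 - \frac{1}{2}} + 12676} = \sqrt{\frac{17498}{\frac{45121}{2}} + 12676} = \sqrt{17498 \cdot \frac{2}{45121} + 12676} = \sqrt{\frac{34996}{45121} + 12676} = \sqrt{\frac{571988792}{45121}} = \frac{2 \sqrt{6452176570958}}{45121}$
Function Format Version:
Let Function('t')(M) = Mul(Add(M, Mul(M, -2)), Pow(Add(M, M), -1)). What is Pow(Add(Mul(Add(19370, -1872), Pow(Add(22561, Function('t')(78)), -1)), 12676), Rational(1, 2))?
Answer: Mul(Rational(2, 45121), Pow(6452176570958, Rational(1, 2))) ≈ 112.59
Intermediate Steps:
Function('t')(M) = Rational(-1, 2) (Function('t')(M) = Mul(Add(M, Mul(-2, M)), Pow(Mul(2, M), -1)) = Mul(Mul(-1, M), Mul(Rational(1, 2), Pow(M, -1))) = Rational(-1, 2))
Pow(Add(Mul(Add(19370, -1872), Pow(Add(22561, Function('t')(78)), -1)), 12676), Rational(1, 2)) = Pow(Add(Mul(Add(19370, -1872), Pow(Add(22561, Rational(-1, 2)), -1)), 12676), Rational(1, 2)) = Pow(Add(Mul(17498, Pow(Rational(45121, 2), -1)), 12676), Rational(1, 2)) = Pow(Add(Mul(17498, Rational(2, 45121)), 12676), Rational(1, 2)) = Pow(Add(Rational(34996, 45121), 12676), Rational(1, 2)) = Pow(Rational(571988792, 45121), Rational(1, 2)) = Mul(Rational(2, 45121), Pow(6452176570958, Rational(1, 2)))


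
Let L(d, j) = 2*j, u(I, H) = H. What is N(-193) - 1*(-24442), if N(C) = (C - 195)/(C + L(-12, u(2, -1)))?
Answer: 4766578/195 ≈ 24444.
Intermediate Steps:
N(C) = (-195 + C)/(-2 + C) (N(C) = (C - 195)/(C + 2*(-1)) = (-195 + C)/(C - 2) = (-195 + C)/(-2 + C))
N(-193) - 1*(-24442) = (-195 - 193)/(-2 - 193) - 1*(-24442) = -388/(-195) + 24442 = -1/195*(-388) + 24442 = 388/195 + 24442 = 4766578/195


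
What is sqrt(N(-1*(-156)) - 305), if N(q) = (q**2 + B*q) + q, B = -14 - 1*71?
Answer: 7*sqrt(223) ≈ 104.53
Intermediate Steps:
B = -85 (B = -14 - 71 = -85)
N(q) = q**2 - 84*q (N(q) = (q**2 - 85*q) + q = q**2 - 84*q)
sqrt(N(-1*(-156)) - 305) = sqrt((-1*(-156))*(-84 - 1*(-156)) - 305) = sqrt(156*(-84 + 156) - 305) = sqrt(156*72 - 305) = sqrt(11232 - 305) = sqrt(10927) = 7*sqrt(223)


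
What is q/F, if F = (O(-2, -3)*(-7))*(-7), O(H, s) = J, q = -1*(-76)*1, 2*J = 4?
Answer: 38/49 ≈ 0.77551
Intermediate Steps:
J = 2 (J = (½)*4 = 2)
q = 76 (q = 76*1 = 76)
O(H, s) = 2
F = 98 (F = (2*(-7))*(-7) = -14*(-7) = 98)
q/F = 76/98 = 76*(1/98) = 38/49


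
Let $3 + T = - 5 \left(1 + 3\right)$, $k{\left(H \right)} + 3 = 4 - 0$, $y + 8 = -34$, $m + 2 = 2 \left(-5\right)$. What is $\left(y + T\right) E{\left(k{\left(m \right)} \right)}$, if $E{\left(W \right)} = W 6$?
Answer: $-390$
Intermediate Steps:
$m = -12$ ($m = -2 + 2 \left(-5\right) = -2 - 10 = -12$)
$y = -42$ ($y = -8 - 34 = -42$)
$k{\left(H \right)} = 1$ ($k{\left(H \right)} = -3 + \left(4 - 0\right) = -3 + \left(4 + 0\right) = -3 + 4 = 1$)
$E{\left(W \right)} = 6 W$
$T = -23$ ($T = -3 - 5 \left(1 + 3\right) = -3 - 20 = -23$)
$\left(y + T\right) E{\left(k{\left(m \right)} \right)} = \left(-42 - 23\right) 6 \cdot 1 = \left(-65\right) 6 = -390$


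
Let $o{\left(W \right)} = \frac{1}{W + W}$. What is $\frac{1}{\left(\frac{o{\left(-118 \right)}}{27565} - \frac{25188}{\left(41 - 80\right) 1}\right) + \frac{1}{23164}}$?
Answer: $\frac{122435377805}{79074423116828} \approx 0.0015484$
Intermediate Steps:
$o{\left(W \right)} = \frac{1}{2 W}$
$\frac{1}{\left(\frac{o{\left(-118 \right)}}{27565} - \frac{25188}{\left(41 - 80\right) 1}\right) + \frac{1}{23164}} = \frac{1}{\left(\frac{\frac{1}{2} \frac{1}{-118}}{27565} - \frac{25188}{\left(41 - 80\right) 1}\right) + \frac{1}{23164}} = \frac{1}{\left(\frac{1}{2} \left(- \frac{1}{118}\right) \frac{1}{27565} - \frac{25188}{\left(-39\right) 1}\right) + \frac{1}{23164}} = \frac{1}{\left(\left(- \frac{1}{236}\right) \frac{1}{27565} - \frac{25188}{-39}\right) + \frac{1}{23164}} = \frac{1}{\left(- \frac{1}{6505340} - - \frac{8396}{13}\right) + \frac{1}{23164}} = \frac{1}{\left(- \frac{1}{6505340} + \frac{8396}{13}\right) + \frac{1}{23164}} = \frac{1}{\frac{54618834627}{84569420} + \frac{1}{23164}} = \frac{1}{\frac{79074423116828}{122435377805}} = \frac{122435377805}{79074423116828}$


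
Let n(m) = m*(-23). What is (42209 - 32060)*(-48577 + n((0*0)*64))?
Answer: -493007973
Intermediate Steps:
n(m) = -23*m
(42209 - 32060)*(-48577 + n((0*0)*64)) = (42209 - 32060)*(-48577 - 23*0*0*64) = 10149*(-48577 - 0*64) = 10149*(-48577 - 23*0) = 10149*(-48577 + 0) = 10149*(-48577) = -493007973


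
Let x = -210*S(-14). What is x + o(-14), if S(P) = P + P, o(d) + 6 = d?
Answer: 5860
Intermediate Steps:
o(d) = -6 + d
S(P) = 2*P
x = 5880 (x = -420*(-14) = -210*(-28) = 5880)
x + o(-14) = 5880 + (-6 - 14) = 5880 - 20 = 5860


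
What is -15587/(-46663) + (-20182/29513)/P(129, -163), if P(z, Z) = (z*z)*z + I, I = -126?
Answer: 987459104144087/2956171689335997 ≈ 0.33403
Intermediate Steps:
P(z, Z) = -126 + z**3 (P(z, Z) = (z*z)*z - 126 = z**2*z - 126 = z**3 - 126 = -126 + z**3)
-15587/(-46663) + (-20182/29513)/P(129, -163) = -15587/(-46663) + (-20182/29513)/(-126 + 129**3) = -15587*(-1/46663) + (-20182*1/29513)/(-126 + 2146689) = 15587/46663 - 20182/29513/2146563 = 15587/46663 - 20182/29513*1/2146563 = 15587/46663 - 20182/63351513819 = 987459104144087/2956171689335997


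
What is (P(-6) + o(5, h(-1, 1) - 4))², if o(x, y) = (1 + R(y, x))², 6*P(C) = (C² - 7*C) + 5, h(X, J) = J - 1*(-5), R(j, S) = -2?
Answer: 7921/36 ≈ 220.03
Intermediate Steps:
h(X, J) = 5 + J (h(X, J) = J + 5 = 5 + J)
P(C) = ⅚ - 7*C/6 + C²/6 (P(C) = ((C² - 7*C) + 5)/6 = (5 + C² - 7*C)/6 = ⅚ - 7*C/6 + C²/6)
o(x, y) = 1 (o(x, y) = (1 - 2)² = (-1)² = 1)
(P(-6) + o(5, h(-1, 1) - 4))² = ((⅚ - 7/6*(-6) + (⅙)*(-6)²) + 1)² = ((⅚ + 7 + (⅙)*36) + 1)² = ((⅚ + 7 + 6) + 1)² = (83/6 + 1)² = (89/6)² = 7921/36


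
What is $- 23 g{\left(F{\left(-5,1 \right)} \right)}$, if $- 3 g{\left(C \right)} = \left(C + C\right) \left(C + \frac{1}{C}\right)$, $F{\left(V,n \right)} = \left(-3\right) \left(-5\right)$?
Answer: $\frac{10396}{3} \approx 3465.3$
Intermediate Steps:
$F{\left(V,n \right)} = 15$
$g{\left(C \right)} = - \frac{2 C \left(C + \frac{1}{C}\right)}{3}$ ($g{\left(C \right)} = - \frac{\left(C + C\right) \left(C + \frac{1}{C}\right)}{3} = - \frac{2 C \left(C + \frac{1}{C}\right)}{3}$)
$- 23 g{\left(F{\left(-5,1 \right)} \right)} = - 23 \left(- \frac{2}{3} - \frac{2 \cdot 15^{2}}{3}\right) = - 23 \left(- \frac{2}{3} - 150\right) = \left(-23\right) \left(- \frac{452}{3}\right) = \frac{10396}{3}$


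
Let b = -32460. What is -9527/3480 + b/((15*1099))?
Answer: -18000893/3824520 ≈ -4.7067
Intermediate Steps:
-9527/3480 + b/((15*1099)) = -9527/3480 - 32460/(15*1099) = -9527*1/3480 - 32460/16485 = -9527/3480 - 32460*1/16485 = -9527/3480 - 2164/1099 = -18000893/3824520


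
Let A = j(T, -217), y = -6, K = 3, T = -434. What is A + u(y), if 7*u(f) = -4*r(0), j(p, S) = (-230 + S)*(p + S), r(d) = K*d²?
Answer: 290997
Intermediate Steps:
r(d) = 3*d²
j(p, S) = (-230 + S)*(S + p)
A = 290997 (A = (-217)² - 230*(-217) - 230*(-434) - 217*(-434) = 47089 + 49910 + 99820 + 94178 = 290997)
u(f) = 0 (u(f) = (-12*0²)/7 = (-12*0)/7 = (-4*0)/7 = (⅐)*0 = 0)
A + u(y) = 290997 + 0 = 290997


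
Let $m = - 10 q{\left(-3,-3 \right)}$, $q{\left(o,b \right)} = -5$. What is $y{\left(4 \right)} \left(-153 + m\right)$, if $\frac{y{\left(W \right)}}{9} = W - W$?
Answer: $0$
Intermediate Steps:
$y{\left(W \right)} = 0$ ($y{\left(W \right)} = 9 \left(W - W\right) = 9 \cdot 0 = 0$)
$m = 50$ ($m = \left(-10\right) \left(-5\right) = 50$)
$y{\left(4 \right)} \left(-153 + m\right) = 0 \left(-153 + 50\right) = 0 \left(-103\right) = 0$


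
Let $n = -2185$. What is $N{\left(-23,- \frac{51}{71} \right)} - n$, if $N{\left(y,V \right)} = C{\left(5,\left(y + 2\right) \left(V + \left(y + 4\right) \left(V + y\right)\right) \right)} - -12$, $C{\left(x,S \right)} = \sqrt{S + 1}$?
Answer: $2197 + \frac{i \sqrt{47624954}}{71} \approx 2197.0 + 97.198 i$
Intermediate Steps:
$C{\left(x,S \right)} = \sqrt{1 + S}$
$N{\left(y,V \right)} = 12 + \sqrt{1 + \left(2 + y\right) \left(V + \left(4 + y\right) \left(V + y\right)\right)}$ ($N{\left(y,V \right)} = \sqrt{1 + \left(y + 2\right) \left(V + \left(y + 4\right) \left(V + y\right)\right)} - -12 = \sqrt{1 + \left(2 + y\right) \left(V + \left(4 + y\right) \left(V + y\right)\right)} + 12 = 12 + \sqrt{1 + \left(2 + y\right) \left(V + \left(4 + y\right) \left(V + y\right)\right)}$)
$N{\left(-23,- \frac{51}{71} \right)} - n = \left(12 + \sqrt{1 + \left(-23\right)^{3} + 6 \left(-23\right)^{2} + 8 \left(-23\right) + 10 \left(- \frac{51}{71}\right) + - \frac{51}{71} \left(-23\right)^{2} + 7 \left(- \frac{51}{71}\right) \left(-23\right)}\right) - -2185 = \left(12 + \sqrt{1 - 12167 + 6 \cdot 529 - 184 + 10 \left(\left(-51\right) \frac{1}{71}\right) + \left(-51\right) \frac{1}{71} \cdot 529 + 7 \left(\left(-51\right) \frac{1}{71}\right) \left(-23\right)}\right) + 2185 = \left(12 + \sqrt{1 - 12167 + 3174 - 184 + 10 \left(- \frac{51}{71}\right) - \frac{26979}{71} + 7 \left(- \frac{51}{71}\right) \left(-23\right)}\right) + 2185 = \left(12 + \sqrt{1 - 12167 + 3174 - 184 - \frac{510}{71} - \frac{26979}{71} + \frac{8211}{71}}\right) + 2185 = \left(12 + \sqrt{- \frac{670774}{71}}\right) + 2185 = \left(12 + \frac{i \sqrt{47624954}}{71}\right) + 2185 = 2197 + \frac{i \sqrt{47624954}}{71}$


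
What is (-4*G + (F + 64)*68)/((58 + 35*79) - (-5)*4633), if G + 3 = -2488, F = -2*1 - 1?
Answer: 3528/6497 ≈ 0.54302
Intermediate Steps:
F = -3 (F = -2 - 1 = -3)
G = -2491 (G = -3 - 2488 = -2491)
(-4*G + (F + 64)*68)/((58 + 35*79) - (-5)*4633) = (-4*(-2491) + (-3 + 64)*68)/((58 + 35*79) - (-5)*4633) = (9964 + 61*68)/((58 + 2765) - 1*(-23165)) = (9964 + 4148)/(2823 + 23165) = 14112/25988 = 14112*(1/25988) = 3528/6497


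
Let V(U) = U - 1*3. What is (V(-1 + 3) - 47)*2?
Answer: -96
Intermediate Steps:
V(U) = -3 + U (V(U) = U - 3 = -3 + U)
(V(-1 + 3) - 47)*2 = ((-3 + (-1 + 3)) - 47)*2 = ((-3 + 2) - 47)*2 = (-1 - 47)*2 = -48*2 = -96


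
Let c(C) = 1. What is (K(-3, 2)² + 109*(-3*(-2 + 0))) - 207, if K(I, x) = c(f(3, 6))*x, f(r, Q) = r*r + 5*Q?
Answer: 451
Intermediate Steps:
f(r, Q) = r² + 5*Q
K(I, x) = x (K(I, x) = 1*x = x)
(K(-3, 2)² + 109*(-3*(-2 + 0))) - 207 = (2² + 109*(-3*(-2 + 0))) - 207 = (4 + 109*(-3*(-2))) - 207 = (4 + 109*6) - 207 = (4 + 654) - 207 = 658 - 207 = 451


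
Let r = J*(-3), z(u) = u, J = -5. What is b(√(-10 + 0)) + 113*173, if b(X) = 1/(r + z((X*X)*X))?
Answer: 4789508/245 + 2*I*√10/245 ≈ 19549.0 + 0.025815*I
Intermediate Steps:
r = 15 (r = -5*(-3) = 15)
b(X) = 1/(15 + X³) (b(X) = 1/(15 + (X*X)*X) = 1/(15 + X²*X) = 1/(15 + X³))
b(√(-10 + 0)) + 113*173 = 1/(15 + (√(-10 + 0))³) + 113*173 = 1/(15 + (√(-10))³) + 19549 = 1/(15 + (I*√10)³) + 19549 = 1/(15 - 10*I*√10) + 19549 = 19549 + 1/(15 - 10*I*√10)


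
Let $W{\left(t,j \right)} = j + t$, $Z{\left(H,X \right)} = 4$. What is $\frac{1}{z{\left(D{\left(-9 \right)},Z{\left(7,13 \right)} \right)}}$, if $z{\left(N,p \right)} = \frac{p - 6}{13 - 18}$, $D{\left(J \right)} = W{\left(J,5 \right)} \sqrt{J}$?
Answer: $\frac{5}{2} \approx 2.5$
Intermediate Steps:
$D{\left(J \right)} = \sqrt{J} \left(5 + J\right)$ ($D{\left(J \right)} = \left(5 + J\right) \sqrt{J} = \sqrt{J} \left(5 + J\right)$)
$z{\left(N,p \right)} = \frac{6}{5} - \frac{p}{5}$ ($z{\left(N,p \right)} = \frac{-6 + p}{-5} = \left(-6 + p\right) \left(- \frac{1}{5}\right) = \frac{6}{5} - \frac{p}{5}$)
$\frac{1}{z{\left(D{\left(-9 \right)},Z{\left(7,13 \right)} \right)}} = \frac{1}{\frac{6}{5} - \frac{4}{5}} = \frac{1}{\frac{2}{5}} = \frac{5}{2}$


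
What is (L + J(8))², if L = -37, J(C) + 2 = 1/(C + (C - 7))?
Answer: 122500/81 ≈ 1512.3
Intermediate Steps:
J(C) = -2 + 1/(-7 + 2*C) (J(C) = -2 + 1/(C + (C - 7)) = -2 + 1/(C + (-7 + C)) = -2 + 1/(-7 + 2*C))
(L + J(8))² = (-37 + (15 - 4*8)/(-7 + 2*8))² = (-37 + (15 - 32)/(-7 + 16))² = (-37 - 17/9)² = (-350/9)² = 122500/81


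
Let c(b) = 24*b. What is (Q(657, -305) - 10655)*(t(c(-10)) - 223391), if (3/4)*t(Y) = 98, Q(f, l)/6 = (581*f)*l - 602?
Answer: 467879788743437/3 ≈ 1.5596e+14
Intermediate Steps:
Q(f, l) = -3612 + 3486*f*l (Q(f, l) = 6*((581*f)*l - 602) = 6*(581*f*l - 602) = 6*(-602 + 581*f*l) = -3612 + 3486*f*l)
t(Y) = 392/3 (t(Y) = (4/3)*98 = 392/3)
(Q(657, -305) - 10655)*(t(c(-10)) - 223391) = ((-3612 + 3486*657*(-305)) - 10655)*(392/3 - 223391) = ((-3612 - 698542110) - 10655)*(-669781/3) = (-698545722 - 10655)*(-669781/3) = -698556377*(-669781/3) = 467879788743437/3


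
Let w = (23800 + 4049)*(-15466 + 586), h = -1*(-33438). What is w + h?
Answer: -414359682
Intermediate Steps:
h = 33438
w = -414393120 (w = 27849*(-14880) = -414393120)
w + h = -414393120 + 33438 = -414359682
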